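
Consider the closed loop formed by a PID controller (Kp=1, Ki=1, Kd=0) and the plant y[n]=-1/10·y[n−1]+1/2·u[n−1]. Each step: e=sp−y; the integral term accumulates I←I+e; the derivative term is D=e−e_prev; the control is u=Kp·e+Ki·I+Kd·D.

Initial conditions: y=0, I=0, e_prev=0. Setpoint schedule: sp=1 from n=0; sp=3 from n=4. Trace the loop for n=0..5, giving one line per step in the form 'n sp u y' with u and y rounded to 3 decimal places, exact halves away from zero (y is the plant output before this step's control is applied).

0 1 2.000 0.000
1 1 1.000 1.000
2 1 2.200 0.400
3 1 1.480 1.060
4 3 6.272 0.634
5 3 3.761 3.073

(exact arithmetic carried between steps; '≈' marks a value shown rounded to 6 d.p. or computed from one; I and e_prev carry over from the previous line; the table rounds u and y to 3 d.p., halves away from zero)
n=0: y=0, sp=1, e=sp−y=1; I=1, D=e−e_prev=1; u=1·1+1·1+0·1=2; next y=-1/10·0+1/2·2=1
n=1: y=1, sp=1, e=sp−y=0; I=1, D=e−e_prev=-1; u=1·0+1·1+0·(-1)=1; next y=-1/10·1+1/2·1=0.4
n=2: y=0.4, sp=1, e=sp−y=0.6; I=1.6, D=e−e_prev=0.6; u=1·0.6+1·1.6+0·0.6=2.2; next y=-1/10·0.4+1/2·2.2=1.06
n=3: y=1.06, sp=1, e=sp−y=-0.06; I=1.54, D=e−e_prev=-0.66; u=1·(-0.06)+1·1.54+0·(-0.66)=1.48; next y=-1/10·1.06+1/2·1.48=0.634
n=4: y=0.634, sp=3, e=sp−y=2.366; I=3.906, D=e−e_prev=2.426; u=1·2.366+1·3.906+0·2.426=6.272; next y=-1/10·0.634+1/2·6.272=3.0726
n=5: y=3.0726, sp=3, e=sp−y=-0.0726; I=3.8334, D=e−e_prev=-2.4386; u=1·(-0.0726)+1·3.8334+0·(-2.4386)=3.7608; next y=-1/10·3.0726+1/2·3.7608=1.57314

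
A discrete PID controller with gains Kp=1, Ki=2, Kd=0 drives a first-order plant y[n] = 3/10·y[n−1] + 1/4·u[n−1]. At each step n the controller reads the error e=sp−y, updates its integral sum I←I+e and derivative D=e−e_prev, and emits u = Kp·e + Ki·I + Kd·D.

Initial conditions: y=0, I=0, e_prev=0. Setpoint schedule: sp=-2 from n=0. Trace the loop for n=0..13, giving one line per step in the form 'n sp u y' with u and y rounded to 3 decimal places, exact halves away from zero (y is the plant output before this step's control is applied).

(exact arithmetic carried between steps; '≈' marks a value shown rounded to 6 d.p. or computed from one; I and e_prev carry over from the previous line; the table rounds u and y to 3 d.p., halves away from zero)
n=0: y=0, sp=-2, e=sp−y=-2; I=-2, D=e−e_prev=-2; u=1·(-2)+2·(-2)+0·(-2)=-6; next y=3/10·0+1/4·(-6)=-1.5
n=1: y=-1.5, sp=-2, e=sp−y=-0.5; I=-2.5, D=e−e_prev=1.5; u=1·(-0.5)+2·(-2.5)+0·1.5=-5.5; next y=3/10·(-1.5)+1/4·(-5.5)=-1.825
n=2: y=-1.825, sp=-2, e=sp−y=-0.175; I=-2.675, D=e−e_prev=0.325; u=1·(-0.175)+2·(-2.675)+0·0.325=-5.525; next y=3/10·(-1.825)+1/4·(-5.525)=-1.92875
n=3: y=-1.92875, sp=-2, e=sp−y=-0.07125; I=-2.74625, D=e−e_prev=0.10375; u=1·(-0.07125)+2·(-2.74625)+0·0.10375=-5.56375; next y=3/10·(-1.92875)+1/4·(-5.56375)≈-1.969563
n=4: y≈-1.969563, sp=-2, e=sp−y≈-0.030438; I≈-2.776688, D=e−e_prev≈0.040813; u=1·(-0.030438)+2·(-2.776688)+0·0.040813≈-5.583813; next y=3/10·(-1.969563)+1/4·(-5.583813)≈-1.986822
n=5: y≈-1.986822, sp=-2, e=sp−y≈-0.013178; I≈-2.789866, D=e−e_prev≈0.017259; u=1·(-0.013178)+2·(-2.789866)+0·0.017259≈-5.592909; next y=3/10·(-1.986822)+1/4·(-5.592909)≈-1.994274
n=6: y≈-1.994274, sp=-2, e=sp−y≈-0.005726; I≈-2.795592, D=e−e_prev≈0.007452; u=1·(-0.005726)+2·(-2.795592)+0·0.007452≈-5.596910; next y=3/10·(-1.994274)+1/4·(-5.596910)≈-1.997510
n=7: y≈-1.997510, sp=-2, e=sp−y≈-0.002490; I≈-2.798082, D=e−e_prev≈0.003236; u=1·(-0.002490)+2·(-2.798082)+0·0.003236≈-5.598655; next y=3/10·(-1.997510)+1/4·(-5.598655)≈-1.998917
n=8: y≈-1.998917, sp=-2, e=sp−y≈-0.001083; I≈-2.799166, D=e−e_prev≈0.001407; u=1·(-0.001083)+2·(-2.799166)+0·0.001407≈-5.599415; next y=3/10·(-1.998917)+1/4·(-5.599415)≈-1.999529
n=9: y≈-1.999529, sp=-2, e=sp−y≈-0.000471; I≈-2.799637, D=e−e_prev≈0.000612; u=1·(-0.000471)+2·(-2.799637)+0·0.000612≈-5.599745; next y=3/10·(-1.999529)+1/4·(-5.599745)≈-1.999795
n=10: y≈-1.999795, sp=-2, e=sp−y≈-0.000205; I≈-2.799842, D=e−e_prev≈0.000266; u=1·(-0.000205)+2·(-2.799842)+0·0.000266≈-5.599889; next y=3/10·(-1.999795)+1/4·(-5.599889)≈-1.999911
n=11: y≈-1.999911, sp=-2, e=sp−y≈-0.000089; I≈-2.799931, D=e−e_prev≈0.000116; u=1·(-0.000089)+2·(-2.799931)+0·0.000116≈-5.599952; next y=3/10·(-1.999911)+1/4·(-5.599952)≈-1.999961
n=12: y≈-1.999961, sp=-2, e=sp−y≈-0.000039; I≈-2.799970, D=e−e_prev≈0.000050; u=1·(-0.000039)+2·(-2.799970)+0·0.000050≈-5.599979; next y=3/10·(-1.999961)+1/4·(-5.599979)≈-1.999983
n=13: y≈-1.999983, sp=-2, e=sp−y≈-0.000017; I≈-2.799987, D=e−e_prev≈0.000022; u=1·(-0.000017)+2·(-2.799987)+0·0.000022≈-5.599991; next y=3/10·(-1.999983)+1/4·(-5.599991)≈-1.999993

0 -2 -6.000 0.000
1 -2 -5.500 -1.500
2 -2 -5.525 -1.825
3 -2 -5.564 -1.929
4 -2 -5.584 -1.970
5 -2 -5.593 -1.987
6 -2 -5.597 -1.994
7 -2 -5.599 -1.998
8 -2 -5.599 -1.999
9 -2 -5.600 -2.000
10 -2 -5.600 -2.000
11 -2 -5.600 -2.000
12 -2 -5.600 -2.000
13 -2 -5.600 -2.000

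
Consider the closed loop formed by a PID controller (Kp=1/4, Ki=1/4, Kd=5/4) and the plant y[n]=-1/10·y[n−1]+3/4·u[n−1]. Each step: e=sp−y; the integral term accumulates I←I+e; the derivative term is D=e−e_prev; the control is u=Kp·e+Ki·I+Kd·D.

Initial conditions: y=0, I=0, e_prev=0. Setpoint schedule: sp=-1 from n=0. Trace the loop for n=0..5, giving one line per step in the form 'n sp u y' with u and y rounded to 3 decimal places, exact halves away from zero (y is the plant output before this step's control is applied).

(exact arithmetic carried between steps; '≈' marks a value shown rounded to 6 d.p. or computed from one; I and e_prev carry over from the previous line; the table rounds u and y to 3 d.p., halves away from zero)
n=0: y=0, sp=-1, e=sp−y=-1; I=-1, D=e−e_prev=-1; u=1/4·(-1)+1/4·(-1)+5/4·(-1)=-1.75; next y=-1/10·0+3/4·(-1.75)=-1.3125
n=1: y=-1.3125, sp=-1, e=sp−y=0.3125; I=-0.6875, D=e−e_prev=1.3125; u=1/4·0.3125+1/4·(-0.6875)+5/4·1.3125=1.546875; next y=-1/10·(-1.3125)+3/4·1.546875≈1.291406
n=2: y≈1.291406, sp=-1, e=sp−y≈-2.291406; I≈-2.978906, D=e−e_prev≈-2.603906; u=1/4·(-2.291406)+1/4·(-2.978906)+5/4·(-2.603906)≈-4.572461; next y=-1/10·1.291406+3/4·(-4.572461)≈-3.558486
n=3: y≈-3.558486, sp=-1, e=sp−y≈2.558486; I≈-0.420420, D=e−e_prev≈4.849893; u=1/4·2.558486+1/4·(-0.420420)+5/4·4.849893≈6.596882; next y=-1/10·(-3.558486)+3/4·6.596882≈5.303510
n=4: y≈5.303510, sp=-1, e=sp−y≈-6.303510; I≈-6.723930, D=e−e_prev≈-8.861997; u=1/4·(-6.303510)+1/4·(-6.723930)+5/4·(-8.861997)≈-14.334356; next y=-1/10·5.303510+3/4·(-14.334356)≈-11.281118
n=5: y≈-11.281118, sp=-1, e=sp−y≈10.281118; I≈3.557188, D=e−e_prev≈16.584628; u=1/4·10.281118+1/4·3.557188+5/4·16.584628≈24.190362; next y=-1/10·(-11.281118)+3/4·24.190362≈19.270883

0 -1 -1.750 0.000
1 -1 1.547 -1.313
2 -1 -4.572 1.291
3 -1 6.597 -3.558
4 -1 -14.334 5.304
5 -1 24.190 -11.281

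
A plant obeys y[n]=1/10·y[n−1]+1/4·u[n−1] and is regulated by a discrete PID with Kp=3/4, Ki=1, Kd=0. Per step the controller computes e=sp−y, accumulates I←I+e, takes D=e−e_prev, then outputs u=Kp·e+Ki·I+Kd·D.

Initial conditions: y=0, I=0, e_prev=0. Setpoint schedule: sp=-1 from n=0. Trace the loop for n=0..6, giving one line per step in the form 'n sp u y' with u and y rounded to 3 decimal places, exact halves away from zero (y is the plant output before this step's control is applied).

(exact arithmetic carried between steps; '≈' marks a value shown rounded to 6 d.p. or computed from one; I and e_prev carry over from the previous line; the table rounds u and y to 3 d.p., halves away from zero)
n=0: y=0, sp=-1, e=sp−y=-1; I=-1, D=e−e_prev=-1; u=3/4·(-1)+1·(-1)+0·(-1)=-1.75; next y=1/10·0+1/4·(-1.75)=-0.4375
n=1: y=-0.4375, sp=-1, e=sp−y=-0.5625; I=-1.5625, D=e−e_prev=0.4375; u=3/4·(-0.5625)+1·(-1.5625)+0·0.4375=-1.984375; next y=1/10·(-0.4375)+1/4·(-1.984375)≈-0.539844
n=2: y≈-0.539844, sp=-1, e=sp−y≈-0.460156; I≈-2.022656, D=e−e_prev≈0.102344; u=3/4·(-0.460156)+1·(-2.022656)+0·0.102344≈-2.367773; next y=1/10·(-0.539844)+1/4·(-2.367773)≈-0.645928
n=3: y≈-0.645928, sp=-1, e=sp−y≈-0.354072; I≈-2.376729, D=e−e_prev≈0.106084; u=3/4·(-0.354072)+1·(-2.376729)+0·0.106084≈-2.642283; next y=1/10·(-0.645928)+1/4·(-2.642283)≈-0.725163
n=4: y≈-0.725163, sp=-1, e=sp−y≈-0.274837; I≈-2.651565, D=e−e_prev≈0.079236; u=3/4·(-0.274837)+1·(-2.651565)+0·0.079236≈-2.857692; next y=1/10·(-0.725163)+1/4·(-2.857692)≈-0.786939
n=5: y≈-0.786939, sp=-1, e=sp−y≈-0.213061; I≈-2.864626, D=e−e_prev≈0.061776; u=3/4·(-0.213061)+1·(-2.864626)+0·0.061776≈-3.024421; next y=1/10·(-0.786939)+1/4·(-3.024421)≈-0.834799
n=6: y≈-0.834799, sp=-1, e=sp−y≈-0.165201; I≈-3.029826, D=e−e_prev≈0.047860; u=3/4·(-0.165201)+1·(-3.029826)+0·0.047860≈-3.153727; next y=1/10·(-0.834799)+1/4·(-3.153727)≈-0.871912

0 -1 -1.750 0.000
1 -1 -1.984 -0.438
2 -1 -2.368 -0.540
3 -1 -2.642 -0.646
4 -1 -2.858 -0.725
5 -1 -3.024 -0.787
6 -1 -3.154 -0.835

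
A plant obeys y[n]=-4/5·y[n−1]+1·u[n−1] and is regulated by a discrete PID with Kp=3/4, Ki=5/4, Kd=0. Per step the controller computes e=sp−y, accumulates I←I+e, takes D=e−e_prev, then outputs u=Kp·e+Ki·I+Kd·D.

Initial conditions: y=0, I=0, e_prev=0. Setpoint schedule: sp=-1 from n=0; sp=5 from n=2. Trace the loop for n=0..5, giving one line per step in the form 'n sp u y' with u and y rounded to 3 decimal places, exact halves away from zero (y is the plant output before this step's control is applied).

(exact arithmetic carried between steps; '≈' marks a value shown rounded to 6 d.p. or computed from one; I and e_prev carry over from the previous line; the table rounds u and y to 3 d.p., halves away from zero)
n=0: y=0, sp=-1, e=sp−y=-1; I=-1, D=e−e_prev=-1; u=3/4·(-1)+5/4·(-1)+0·(-1)=-2; next y=-4/5·0+1·(-2)=-2
n=1: y=-2, sp=-1, e=sp−y=1; I=0, D=e−e_prev=2; u=3/4·1+5/4·0+0·2=0.75; next y=-4/5·(-2)+1·0.75=2.35
n=2: y=2.35, sp=5, e=sp−y=2.65; I=2.65, D=e−e_prev=1.65; u=3/4·2.65+5/4·2.65+0·1.65=5.3; next y=-4/5·2.35+1·5.3=3.42
n=3: y=3.42, sp=5, e=sp−y=1.58; I=4.23, D=e−e_prev=-1.07; u=3/4·1.58+5/4·4.23+0·(-1.07)=6.4725; next y=-4/5·3.42+1·6.4725=3.7365
n=4: y=3.7365, sp=5, e=sp−y=1.2635; I=5.4935, D=e−e_prev=-0.3165; u=3/4·1.2635+5/4·5.4935+0·(-0.3165)=7.8145; next y=-4/5·3.7365+1·7.8145=4.8253
n=5: y=4.8253, sp=5, e=sp−y=0.1747; I=5.6682, D=e−e_prev=-1.0888; u=3/4·0.1747+5/4·5.6682+0·(-1.0888)=7.216275; next y=-4/5·4.8253+1·7.216275=3.356035

0 -1 -2.000 0.000
1 -1 0.750 -2.000
2 5 5.300 2.350
3 5 6.473 3.420
4 5 7.815 3.737
5 5 7.216 4.825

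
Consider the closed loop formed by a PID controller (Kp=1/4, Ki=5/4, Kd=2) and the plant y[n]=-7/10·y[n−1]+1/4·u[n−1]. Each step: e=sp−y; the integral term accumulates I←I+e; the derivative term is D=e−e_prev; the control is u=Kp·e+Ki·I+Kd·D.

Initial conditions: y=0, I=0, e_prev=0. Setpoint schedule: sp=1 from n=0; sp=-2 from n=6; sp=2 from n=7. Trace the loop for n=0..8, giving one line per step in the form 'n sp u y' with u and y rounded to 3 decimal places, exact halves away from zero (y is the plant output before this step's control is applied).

0 1 3.500 0.000
1 1 -0.313 0.875
2 1 7.073 -0.691
3 1 -4.243 2.252
4 1 17.188 -2.637
5 1 -18.773 6.143
6 -2 34.835 -8.993
7 2 -50.686 15.004
8 2 106.677 -23.174

(exact arithmetic carried between steps; '≈' marks a value shown rounded to 6 d.p. or computed from one; I and e_prev carry over from the previous line; the table rounds u and y to 3 d.p., halves away from zero)
n=0: y=0, sp=1, e=sp−y=1; I=1, D=e−e_prev=1; u=1/4·1+5/4·1+2·1=3.5; next y=-7/10·0+1/4·3.5=0.875
n=1: y=0.875, sp=1, e=sp−y=0.125; I=1.125, D=e−e_prev=-0.875; u=1/4·0.125+5/4·1.125+2·(-0.875)=-0.3125; next y=-7/10·0.875+1/4·(-0.3125)=-0.690625
n=2: y=-0.690625, sp=1, e=sp−y=1.690625; I=2.815625, D=e−e_prev=1.565625; u=1/4·1.690625+5/4·2.815625+2·1.565625≈7.073438; next y=-7/10·(-0.690625)+1/4·7.073438≈2.251797
n=3: y≈2.251797, sp=1, e=sp−y≈-1.251797; I≈1.563828, D=e−e_prev≈-2.942422; u=1/4·(-1.251797)+5/4·1.563828+2·(-2.942422)≈-4.243008; next y=-7/10·2.251797+1/4·(-4.243008)≈-2.637010
n=4: y≈-2.637010, sp=1, e=sp−y≈3.637010; I≈5.200838, D=e−e_prev≈4.888807; u=1/4·3.637010+5/4·5.200838+2·4.888807≈17.187913; next y=-7/10·(-2.637010)+1/4·17.187913≈6.142885
n=5: y≈6.142885, sp=1, e=sp−y≈-5.142885; I≈0.057953, D=e−e_prev≈-8.779895; u=1/4·(-5.142885)+5/4·0.057953+2·(-8.779895)≈-18.773070; next y=-7/10·6.142885+1/4·(-18.773070)≈-8.993287
n=6: y≈-8.993287, sp=-2, e=sp−y≈6.993287; I≈7.051240, D=e−e_prev≈12.136172; u=1/4·6.993287+5/4·7.051240+2·12.136172≈34.834716; next y=-7/10·(-8.993287)+1/4·34.834716≈15.003980
n=7: y≈15.003980, sp=2, e=sp−y≈-13.003980; I≈-5.952740, D=e−e_prev≈-19.997267; u=1/4·(-13.003980)+5/4·(-5.952740)+2·(-19.997267)≈-50.686454; next y=-7/10·15.003980+1/4·(-50.686454)≈-23.174400
n=8: y≈-23.174400, sp=2, e=sp−y≈25.174400; I≈19.221659, D=e−e_prev≈38.178379; u=1/4·25.174400+5/4·19.221659+2·38.178379≈106.677433; next y=-7/10·(-23.174400)+1/4·106.677433≈42.891438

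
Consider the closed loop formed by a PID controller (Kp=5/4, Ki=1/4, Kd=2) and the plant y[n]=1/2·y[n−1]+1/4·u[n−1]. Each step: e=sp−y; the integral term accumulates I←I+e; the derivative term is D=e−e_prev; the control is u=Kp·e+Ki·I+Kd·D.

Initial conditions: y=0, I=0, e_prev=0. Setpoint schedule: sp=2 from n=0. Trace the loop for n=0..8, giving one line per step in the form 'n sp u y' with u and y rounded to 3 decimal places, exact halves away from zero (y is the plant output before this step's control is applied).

0 2 7.000 0.000
1 2 -2.625 1.750
2 2 6.297 0.219
3 2 -1.447 1.684
4 2 5.774 0.480
5 2 -0.465 1.684
6 2 5.374 0.725
7 2 0.344 1.706
8 2 5.064 0.939

(exact arithmetic carried between steps; '≈' marks a value shown rounded to 6 d.p. or computed from one; I and e_prev carry over from the previous line; the table rounds u and y to 3 d.p., halves away from zero)
n=0: y=0, sp=2, e=sp−y=2; I=2, D=e−e_prev=2; u=5/4·2+1/4·2+2·2=7; next y=1/2·0+1/4·7=1.75
n=1: y=1.75, sp=2, e=sp−y=0.25; I=2.25, D=e−e_prev=-1.75; u=5/4·0.25+1/4·2.25+2·(-1.75)=-2.625; next y=1/2·1.75+1/4·(-2.625)=0.21875
n=2: y=0.21875, sp=2, e=sp−y=1.78125; I=4.03125, D=e−e_prev=1.53125; u=5/4·1.78125+1/4·4.03125+2·1.53125=6.296875; next y=1/2·0.21875+1/4·6.296875≈1.683594
n=3: y≈1.683594, sp=2, e=sp−y≈0.316406; I≈4.347656, D=e−e_prev≈-1.464844; u=5/4·0.316406+1/4·4.347656+2·(-1.464844)≈-1.447266; next y=1/2·1.683594+1/4·(-1.447266)≈0.479980
n=4: y≈0.479980, sp=2, e=sp−y≈1.520020; I≈5.867676, D=e−e_prev≈1.203613; u=5/4·1.520020+1/4·5.867676+2·1.203613≈5.774170; next y=1/2·0.479980+1/4·5.774170≈1.683533
n=5: y≈1.683533, sp=2, e=sp−y≈0.316467; I≈6.184143, D=e−e_prev≈-1.203552; u=5/4·0.316467+1/4·6.184143+2·(-1.203552)≈-0.465485; next y=1/2·1.683533+1/4·(-0.465485)≈0.725395
n=6: y≈0.725395, sp=2, e=sp−y≈1.274605; I≈7.458748, D=e−e_prev≈0.958138; u=5/4·1.274605+1/4·7.458748+2·0.958138≈5.374218; next y=1/2·0.725395+1/4·5.374218≈1.706252
n=7: y≈1.706252, sp=2, e=sp−y≈0.293748; I≈7.752496, D=e−e_prev≈-0.980857; u=5/4·0.293748+1/4·7.752496+2·(-0.980857)≈0.343595; next y=1/2·1.706252+1/4·0.343595≈0.939025
n=8: y≈0.939025, sp=2, e=sp−y≈1.060975; I≈8.813471, D=e−e_prev≈0.767227; u=5/4·1.060975+1/4·8.813471+2·0.767227≈5.064041; next y=1/2·0.939025+1/4·5.064041≈1.735523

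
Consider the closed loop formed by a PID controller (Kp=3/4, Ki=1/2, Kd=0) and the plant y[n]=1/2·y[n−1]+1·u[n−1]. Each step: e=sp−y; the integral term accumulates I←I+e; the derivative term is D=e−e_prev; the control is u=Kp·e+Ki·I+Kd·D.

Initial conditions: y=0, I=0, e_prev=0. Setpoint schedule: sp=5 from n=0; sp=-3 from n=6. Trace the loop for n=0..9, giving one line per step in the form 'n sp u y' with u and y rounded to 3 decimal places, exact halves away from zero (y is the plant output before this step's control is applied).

(exact arithmetic carried between steps; '≈' marks a value shown rounded to 6 d.p. or computed from one; I and e_prev carry over from the previous line; the table rounds u and y to 3 d.p., halves away from zero)
n=0: y=0, sp=5, e=sp−y=5; I=5, D=e−e_prev=5; u=3/4·5+1/2·5+0·5=6.25; next y=1/2·0+1·6.25=6.25
n=1: y=6.25, sp=5, e=sp−y=-1.25; I=3.75, D=e−e_prev=-6.25; u=3/4·(-1.25)+1/2·3.75+0·(-6.25)=0.9375; next y=1/2·6.25+1·0.9375=4.0625
n=2: y=4.0625, sp=5, e=sp−y=0.9375; I=4.6875, D=e−e_prev=2.1875; u=3/4·0.9375+1/2·4.6875+0·2.1875=3.046875; next y=1/2·4.0625+1·3.046875=5.078125
n=3: y=5.078125, sp=5, e=sp−y=-0.078125; I=4.609375, D=e−e_prev=-1.015625; u=3/4·(-0.078125)+1/2·4.609375+0·(-1.015625)≈2.246094; next y=1/2·5.078125+1·2.246094≈4.785156
n=4: y≈4.785156, sp=5, e=sp−y≈0.214844; I≈4.824219, D=e−e_prev≈0.292969; u=3/4·0.214844+1/2·4.824219+0·0.292969≈2.573242; next y=1/2·4.785156+1·2.573242≈4.965820
n=5: y≈4.965820, sp=5, e=sp−y≈0.034180; I≈4.858398, D=e−e_prev≈-0.180664; u=3/4·0.034180+1/2·4.858398+0·(-0.180664)≈2.454834; next y=1/2·4.965820+1·2.454834≈4.937744
n=6: y≈4.937744, sp=-3, e=sp−y≈-7.937744; I≈-3.079346, D=e−e_prev≈-7.971924; u=3/4·(-7.937744)+1/2·(-3.079346)+0·(-7.971924)≈-7.492981; next y=1/2·4.937744+1·(-7.492981)≈-5.024109
n=7: y≈-5.024109, sp=-3, e=sp−y≈2.024109; I≈-1.055237, D=e−e_prev≈9.961853; u=3/4·2.024109+1/2·(-1.055237)+0·9.961853≈0.990463; next y=1/2·(-5.024109)+1·0.990463≈-1.521591
n=8: y≈-1.521591, sp=-3, e=sp−y≈-1.478409; I≈-2.533646, D=e−e_prev≈-3.502518; u=3/4·(-1.478409)+1/2·(-2.533646)+0·(-3.502518)≈-2.375629; next y=1/2·(-1.521591)+1·(-2.375629)≈-3.136425
n=9: y≈-3.136425, sp=-3, e=sp−y≈0.136425; I≈-2.397221, D=e−e_prev≈1.614834; u=3/4·0.136425+1/2·(-2.397221)+0·1.614834≈-1.096292; next y=1/2·(-3.136425)+1·(-1.096292)≈-2.664504

0 5 6.250 0.000
1 5 0.938 6.250
2 5 3.047 4.063
3 5 2.246 5.078
4 5 2.573 4.785
5 5 2.455 4.966
6 -3 -7.493 4.938
7 -3 0.990 -5.024
8 -3 -2.376 -1.522
9 -3 -1.096 -3.136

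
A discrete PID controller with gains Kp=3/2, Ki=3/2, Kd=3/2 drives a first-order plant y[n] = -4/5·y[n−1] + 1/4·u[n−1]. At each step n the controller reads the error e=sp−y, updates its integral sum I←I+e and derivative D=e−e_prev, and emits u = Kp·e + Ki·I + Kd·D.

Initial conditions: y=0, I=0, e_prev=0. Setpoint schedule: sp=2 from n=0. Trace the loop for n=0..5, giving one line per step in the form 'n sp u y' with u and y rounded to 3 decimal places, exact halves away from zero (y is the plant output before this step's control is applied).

0 2 9.000 0.000
1 2 -1.125 2.250
2 2 21.366 -2.081
3 2 -19.904 7.006
4 2 65.362 -10.581
5 2 -101.387 24.805

(exact arithmetic carried between steps; '≈' marks a value shown rounded to 6 d.p. or computed from one; I and e_prev carry over from the previous line; the table rounds u and y to 3 d.p., halves away from zero)
n=0: y=0, sp=2, e=sp−y=2; I=2, D=e−e_prev=2; u=3/2·2+3/2·2+3/2·2=9; next y=-4/5·0+1/4·9=2.25
n=1: y=2.25, sp=2, e=sp−y=-0.25; I=1.75, D=e−e_prev=-2.25; u=3/2·(-0.25)+3/2·1.75+3/2·(-2.25)=-1.125; next y=-4/5·2.25+1/4·(-1.125)=-2.08125
n=2: y=-2.08125, sp=2, e=sp−y=4.08125; I=5.83125, D=e−e_prev=4.33125; u=3/2·4.08125+3/2·5.83125+3/2·4.33125=21.365625; next y=-4/5·(-2.08125)+1/4·21.365625≈7.006406
n=3: y≈7.006406, sp=2, e=sp−y≈-5.006406; I≈0.824844, D=e−e_prev≈-9.087656; u=3/2·(-5.006406)+3/2·0.824844+3/2·(-9.087656)≈-19.903828; next y=-4/5·7.006406+1/4·(-19.903828)≈-10.581082
n=4: y≈-10.581082, sp=2, e=sp−y≈12.581082; I≈13.405926, D=e−e_prev≈17.587488; u=3/2·12.581082+3/2·13.405926+3/2·17.587488≈65.361744; next y=-4/5·(-10.581082)+1/4·65.361744≈24.805302
n=5: y≈24.805302, sp=2, e=sp−y≈-22.805302; I≈-9.399376, D=e−e_prev≈-35.386384; u=3/2·(-22.805302)+3/2·(-9.399376)+3/2·(-35.386384)≈-101.386592; next y=-4/5·24.805302+1/4·(-101.386592)≈-45.190889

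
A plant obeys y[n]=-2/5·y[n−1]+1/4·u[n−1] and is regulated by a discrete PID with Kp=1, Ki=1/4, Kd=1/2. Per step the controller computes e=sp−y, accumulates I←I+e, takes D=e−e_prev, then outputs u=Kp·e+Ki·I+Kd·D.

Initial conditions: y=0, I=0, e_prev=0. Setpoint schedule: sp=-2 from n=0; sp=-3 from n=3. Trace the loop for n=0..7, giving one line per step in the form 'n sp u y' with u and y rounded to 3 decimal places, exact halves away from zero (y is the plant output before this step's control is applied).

0 -2 -3.500 0.000
1 -2 -1.469 -0.875
2 -2 -3.689 -0.017
3 -3 -3.934 -0.915
4 -3 -4.925 -0.617
5 -3 -4.730 -0.984
6 -3 -5.760 -0.789
7 -3 -5.627 -1.124

(exact arithmetic carried between steps; '≈' marks a value shown rounded to 6 d.p. or computed from one; I and e_prev carry over from the previous line; the table rounds u and y to 3 d.p., halves away from zero)
n=0: y=0, sp=-2, e=sp−y=-2; I=-2, D=e−e_prev=-2; u=1·(-2)+1/4·(-2)+1/2·(-2)=-3.5; next y=-2/5·0+1/4·(-3.5)=-0.875
n=1: y=-0.875, sp=-2, e=sp−y=-1.125; I=-3.125, D=e−e_prev=0.875; u=1·(-1.125)+1/4·(-3.125)+1/2·0.875=-1.46875; next y=-2/5·(-0.875)+1/4·(-1.46875)≈-0.017188
n=2: y≈-0.017188, sp=-2, e=sp−y≈-1.982813; I≈-5.107813, D=e−e_prev≈-0.857813; u=1·(-1.982813)+1/4·(-5.107813)+1/2·(-0.857813)≈-3.688672; next y=-2/5·(-0.017188)+1/4·(-3.688672)≈-0.915293
n=3: y≈-0.915293, sp=-3, e=sp−y≈-2.084707; I≈-7.192520, D=e−e_prev≈-0.101895; u=1·(-2.084707)+1/4·(-7.192520)+1/2·(-0.101895)≈-3.933784; next y=-2/5·(-0.915293)+1/4·(-3.933784)≈-0.617329
n=4: y≈-0.617329, sp=-3, e=sp−y≈-2.382671; I≈-9.575191, D=e−e_prev≈-0.297964; u=1·(-2.382671)+1/4·(-9.575191)+1/2·(-0.297964)≈-4.925451; next y=-2/5·(-0.617329)+1/4·(-4.925451)≈-0.984431
n=5: y≈-0.984431, sp=-3, e=sp−y≈-2.015569; I≈-11.590760, D=e−e_prev≈0.367102; u=1·(-2.015569)+1/4·(-11.590760)+1/2·0.367102≈-4.729708; next y=-2/5·(-0.984431)+1/4·(-4.729708)≈-0.788654
n=6: y≈-0.788654, sp=-3, e=sp−y≈-2.211346; I≈-13.802105, D=e−e_prev≈-0.195777; u=1·(-2.211346)+1/4·(-13.802105)+1/2·(-0.195777)≈-5.759760; next y=-2/5·(-0.788654)+1/4·(-5.759760)≈-1.124478
n=7: y≈-1.124478, sp=-3, e=sp−y≈-1.875522; I≈-15.677627, D=e−e_prev≈0.335824; u=1·(-1.875522)+1/4·(-15.677627)+1/2·0.335824≈-5.627016; next y=-2/5·(-1.124478)+1/4·(-5.627016)≈-0.956963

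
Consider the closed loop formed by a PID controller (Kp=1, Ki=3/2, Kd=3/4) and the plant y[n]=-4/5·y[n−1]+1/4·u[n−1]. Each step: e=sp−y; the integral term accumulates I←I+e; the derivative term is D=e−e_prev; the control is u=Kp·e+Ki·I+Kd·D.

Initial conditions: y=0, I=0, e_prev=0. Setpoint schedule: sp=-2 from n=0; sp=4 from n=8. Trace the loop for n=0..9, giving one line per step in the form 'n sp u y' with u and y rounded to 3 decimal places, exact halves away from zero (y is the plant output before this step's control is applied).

(exact arithmetic carried between steps; '≈' marks a value shown rounded to 6 d.p. or computed from one; I and e_prev carry over from the previous line; the table rounds u and y to 3 d.p., halves away from zero)
n=0: y=0, sp=-2, e=sp−y=-2; I=-2, D=e−e_prev=-2; u=1·(-2)+3/2·(-2)+3/4·(-2)=-6.5; next y=-4/5·0+1/4·(-6.5)=-1.625
n=1: y=-1.625, sp=-2, e=sp−y=-0.375; I=-2.375, D=e−e_prev=1.625; u=1·(-0.375)+3/2·(-2.375)+3/4·1.625=-2.71875; next y=-4/5·(-1.625)+1/4·(-2.71875)≈0.620313
n=2: y≈0.620313, sp=-2, e=sp−y≈-2.620313; I≈-4.995313, D=e−e_prev≈-2.245313; u=1·(-2.620313)+3/2·(-4.995313)+3/4·(-2.245313)≈-11.797266; next y=-4/5·0.620313+1/4·(-11.797266)≈-3.445566
n=3: y≈-3.445566, sp=-2, e=sp−y≈1.445566; I≈-3.549746, D=e−e_prev≈4.065879; u=1·1.445566+3/2·(-3.549746)+3/4·4.065879≈-0.829644; next y=-4/5·(-3.445566)+1/4·(-0.829644)≈2.549042
n=4: y≈2.549042, sp=-2, e=sp−y≈-4.549042; I≈-8.098788, D=e−e_prev≈-5.994609; u=1·(-4.549042)+3/2·(-8.098788)+3/4·(-5.994609)≈-21.193181; next y=-4/5·2.549042+1/4·(-21.193181)≈-7.337529
n=5: y≈-7.337529, sp=-2, e=sp−y≈5.337529; I≈-2.761259, D=e−e_prev≈9.886571; u=1·5.337529+3/2·(-2.761259)+3/4·9.886571≈8.610569; next y=-4/5·(-7.337529)+1/4·8.610569≈8.022665
n=6: y≈8.022665, sp=-2, e=sp−y≈-10.022665; I≈-12.783925, D=e−e_prev≈-15.360195; u=1·(-10.022665)+3/2·(-12.783925)+3/4·(-15.360195)≈-40.718698; next y=-4/5·8.022665+1/4·(-40.718698)≈-16.597807
n=7: y≈-16.597807, sp=-2, e=sp−y≈14.597807; I≈1.813882, D=e−e_prev≈24.620472; u=1·14.597807+3/2·1.813882+3/4·24.620472≈35.783985; next y=-4/5·(-16.597807)+1/4·35.783985≈22.224242
n=8: y≈22.224242, sp=4, e=sp−y≈-18.224242; I≈-16.410359, D=e−e_prev≈-32.822049; u=1·(-18.224242)+3/2·(-16.410359)+3/4·(-32.822049)≈-67.456318; next y=-4/5·22.224242+1/4·(-67.456318)≈-34.643473
n=9: y≈-34.643473, sp=4, e=sp−y≈38.643473; I≈22.233113, D=e−e_prev≈56.867715; u=1·38.643473+3/2·22.233113+3/4·56.867715≈114.643929; next y=-4/5·(-34.643473)+1/4·114.643929≈56.375760

0 -2 -6.500 0.000
1 -2 -2.719 -1.625
2 -2 -11.797 0.620
3 -2 -0.830 -3.446
4 -2 -21.193 2.549
5 -2 8.611 -7.338
6 -2 -40.719 8.023
7 -2 35.784 -16.598
8 4 -67.456 22.224
9 4 114.644 -34.643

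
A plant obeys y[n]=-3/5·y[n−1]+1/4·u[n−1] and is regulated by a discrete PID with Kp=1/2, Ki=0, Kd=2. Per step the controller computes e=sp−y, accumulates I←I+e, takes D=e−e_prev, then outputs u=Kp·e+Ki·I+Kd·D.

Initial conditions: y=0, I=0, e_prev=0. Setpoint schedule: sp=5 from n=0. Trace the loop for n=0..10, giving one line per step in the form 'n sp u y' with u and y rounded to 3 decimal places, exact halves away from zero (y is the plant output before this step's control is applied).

(exact arithmetic carried between steps; '≈' marks a value shown rounded to 6 d.p. or computed from one; I and e_prev carry over from the previous line; the table rounds u and y to 3 d.p., halves away from zero)
n=0: y=0, sp=5, e=sp−y=5; I=5, D=e−e_prev=5; u=1/2·5+0·5+2·5=12.5; next y=-3/5·0+1/4·12.5=3.125
n=1: y=3.125, sp=5, e=sp−y=1.875; I=6.875, D=e−e_prev=-3.125; u=1/2·1.875+0·6.875+2·(-3.125)=-5.3125; next y=-3/5·3.125+1/4·(-5.3125)=-3.203125
n=2: y=-3.203125, sp=5, e=sp−y=8.203125; I=15.078125, D=e−e_prev=6.328125; u=1/2·8.203125+0·15.078125+2·6.328125≈16.757813; next y=-3/5·(-3.203125)+1/4·16.757813≈6.111328
n=3: y≈6.111328, sp=5, e=sp−y≈-1.111328; I≈13.966797, D=e−e_prev≈-9.314453; u=1/2·(-1.111328)+0·13.966797+2·(-9.314453)≈-19.184570; next y=-3/5·6.111328+1/4·(-19.184570)≈-8.462939
n=4: y≈-8.462939, sp=5, e=sp−y≈13.462939; I≈27.429736, D=e−e_prev≈14.574268; u=1/2·13.462939+0·27.429736+2·14.574268≈35.880005; next y=-3/5·(-8.462939)+1/4·35.880005≈14.047765
n=5: y≈14.047765, sp=5, e=sp−y≈-9.047765; I≈18.381971, D=e−e_prev≈-22.510704; u=1/2·(-9.047765)+0·18.381971+2·(-22.510704)≈-49.545291; next y=-3/5·14.047765+1/4·(-49.545291)≈-20.814982
n=6: y≈-20.814982, sp=5, e=sp−y≈25.814982; I≈44.196953, D=e−e_prev≈34.862747; u=1/2·25.814982+0·44.196953+2·34.862747≈82.632984; next y=-3/5·(-20.814982)+1/4·82.632984≈33.147235
n=7: y≈33.147235, sp=5, e=sp−y≈-28.147235; I≈16.049718, D=e−e_prev≈-53.962217; u=1/2·(-28.147235)+0·16.049718+2·(-53.962217)≈-121.998051; next y=-3/5·33.147235+1/4·(-121.998051)≈-50.387854
n=8: y≈-50.387854, sp=5, e=sp−y≈55.387854; I≈71.437572, D=e−e_prev≈83.535089; u=1/2·55.387854+0·71.437572+2·83.535089≈194.764105; next y=-3/5·(-50.387854)+1/4·194.764105≈78.923738
n=9: y≈78.923738, sp=5, e=sp−y≈-73.923738; I≈-2.486167, D=e−e_prev≈-129.311592; u=1/2·(-73.923738)+0·(-2.486167)+2·(-129.311592)≈-295.585054; next y=-3/5·78.923738+1/4·(-295.585054)≈-121.250506
n=10: y≈-121.250506, sp=5, e=sp−y≈126.250506; I≈123.764340, D=e−e_prev≈200.174245; u=1/2·126.250506+0·123.764340+2·200.174245≈463.473743; next y=-3/5·(-121.250506)+1/4·463.473743≈188.618740

0 5 12.500 0.000
1 5 -5.313 3.125
2 5 16.758 -3.203
3 5 -19.185 6.111
4 5 35.880 -8.463
5 5 -49.545 14.048
6 5 82.633 -20.815
7 5 -121.998 33.147
8 5 194.764 -50.388
9 5 -295.585 78.924
10 5 463.474 -121.251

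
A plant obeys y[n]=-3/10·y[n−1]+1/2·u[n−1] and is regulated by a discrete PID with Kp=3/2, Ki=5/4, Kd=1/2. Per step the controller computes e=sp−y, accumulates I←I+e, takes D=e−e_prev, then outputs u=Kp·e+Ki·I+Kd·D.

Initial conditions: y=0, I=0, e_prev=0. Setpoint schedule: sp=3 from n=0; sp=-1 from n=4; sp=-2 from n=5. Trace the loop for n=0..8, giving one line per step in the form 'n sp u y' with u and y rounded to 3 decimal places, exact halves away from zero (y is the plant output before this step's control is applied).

(exact arithmetic carried between steps; '≈' marks a value shown rounded to 6 d.p. or computed from one; I and e_prev carry over from the previous line; the table rounds u and y to 3 d.p., halves away from zero)
n=0: y=0, sp=3, e=sp−y=3; I=3, D=e−e_prev=3; u=3/2·3+5/4·3+1/2·3=9.75; next y=-3/10·0+1/2·9.75=4.875
n=1: y=4.875, sp=3, e=sp−y=-1.875; I=1.125, D=e−e_prev=-4.875; u=3/2·(-1.875)+5/4·1.125+1/2·(-4.875)=-3.84375; next y=-3/10·4.875+1/2·(-3.84375)=-3.384375
n=2: y=-3.384375, sp=3, e=sp−y=6.384375; I=7.509375, D=e−e_prev=8.259375; u=3/2·6.384375+5/4·7.509375+1/2·8.259375≈23.092969; next y=-3/10·(-3.384375)+1/2·23.092969≈12.561797
n=3: y≈12.561797, sp=3, e=sp−y≈-9.561797; I≈-2.052422, D=e−e_prev≈-15.946172; u=3/2·(-9.561797)+5/4·(-2.052422)+1/2·(-15.946172)≈-24.881309; next y=-3/10·12.561797+1/2·(-24.881309)≈-16.209193
n=4: y≈-16.209193, sp=-1, e=sp−y≈15.209193; I≈13.156771, D=e−e_prev≈24.770990; u=3/2·15.209193+5/4·13.156771+1/2·24.770990≈51.645250; next y=-3/10·(-16.209193)+1/2·51.645250≈30.685383
n=5: y≈30.685383, sp=-2, e=sp−y≈-32.685383; I≈-19.528611, D=e−e_prev≈-47.894576; u=3/2·(-32.685383)+5/4·(-19.528611)+1/2·(-47.894576)≈-97.386126; next y=-3/10·30.685383+1/2·(-97.386126)≈-57.898678
n=6: y≈-57.898678, sp=-2, e=sp−y≈55.898678; I≈36.370067, D=e−e_prev≈88.584061; u=3/2·55.898678+5/4·36.370067+1/2·88.584061≈173.602631; next y=-3/10·(-57.898678)+1/2·173.602631≈104.170919
n=7: y≈104.170919, sp=-2, e=sp−y≈-106.170919; I≈-69.800852, D=e−e_prev≈-162.069597; u=3/2·(-106.170919)+5/4·(-69.800852)+1/2·(-162.069597)≈-327.542242; next y=-3/10·104.170919+1/2·(-327.542242)≈-195.022396
n=8: y≈-195.022396, sp=-2, e=sp−y≈193.022396; I≈123.221544, D=e−e_prev≈299.193315; u=3/2·193.022396+5/4·123.221544+1/2·299.193315≈593.157183; next y=-3/10·(-195.022396)+1/2·593.157183≈355.085310

0 3 9.750 0.000
1 3 -3.844 4.875
2 3 23.093 -3.384
3 3 -24.881 12.562
4 -1 51.645 -16.209
5 -2 -97.386 30.685
6 -2 173.603 -57.899
7 -2 -327.542 104.171
8 -2 593.157 -195.022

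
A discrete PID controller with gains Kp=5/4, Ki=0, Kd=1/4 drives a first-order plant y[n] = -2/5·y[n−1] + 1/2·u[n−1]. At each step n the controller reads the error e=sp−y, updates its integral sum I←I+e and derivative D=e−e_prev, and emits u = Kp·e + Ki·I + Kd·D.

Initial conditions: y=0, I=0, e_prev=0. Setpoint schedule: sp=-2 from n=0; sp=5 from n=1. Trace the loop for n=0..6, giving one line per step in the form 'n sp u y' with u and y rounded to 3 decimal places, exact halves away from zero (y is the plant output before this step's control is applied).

(exact arithmetic carried between steps; '≈' marks a value shown rounded to 6 d.p. or computed from one; I and e_prev carry over from the previous line; the table rounds u and y to 3 d.p., halves away from zero)
n=0: y=0, sp=-2, e=sp−y=-2; I=-2, D=e−e_prev=-2; u=5/4·(-2)+0·(-2)+1/4·(-2)=-3; next y=-2/5·0+1/2·(-3)=-1.5
n=1: y=-1.5, sp=5, e=sp−y=6.5; I=4.5, D=e−e_prev=8.5; u=5/4·6.5+0·4.5+1/4·8.5=10.25; next y=-2/5·(-1.5)+1/2·10.25=5.725
n=2: y=5.725, sp=5, e=sp−y=-0.725; I=3.775, D=e−e_prev=-7.225; u=5/4·(-0.725)+0·3.775+1/4·(-7.225)=-2.7125; next y=-2/5·5.725+1/2·(-2.7125)=-3.64625
n=3: y=-3.64625, sp=5, e=sp−y=8.64625; I=12.42125, D=e−e_prev=9.37125; u=5/4·8.64625+0·12.42125+1/4·9.37125=13.150625; next y=-2/5·(-3.64625)+1/2·13.150625≈8.033813
n=4: y≈8.033813, sp=5, e=sp−y≈-3.033813; I≈9.387438, D=e−e_prev≈-11.680063; u=5/4·(-3.033813)+0·9.387438+1/4·(-11.680063)≈-6.712281; next y=-2/5·8.033813+1/2·(-6.712281)≈-6.569666
n=5: y≈-6.569666, sp=5, e=sp−y≈11.569666; I≈20.957103, D=e−e_prev≈14.603478; u=5/4·11.569666+0·20.957103+1/4·14.603478≈18.112952; next y=-2/5·(-6.569666)+1/2·18.112952≈11.684342
n=6: y≈11.684342, sp=5, e=sp−y≈-6.684342; I≈14.272761, D=e−e_prev≈-18.254008; u=5/4·(-6.684342)+0·14.272761+1/4·(-18.254008)≈-12.918929; next y=-2/5·11.684342+1/2·(-12.918929)≈-11.133202

0 -2 -3.000 0.000
1 5 10.250 -1.500
2 5 -2.713 5.725
3 5 13.151 -3.646
4 5 -6.712 8.034
5 5 18.113 -6.570
6 5 -12.919 11.684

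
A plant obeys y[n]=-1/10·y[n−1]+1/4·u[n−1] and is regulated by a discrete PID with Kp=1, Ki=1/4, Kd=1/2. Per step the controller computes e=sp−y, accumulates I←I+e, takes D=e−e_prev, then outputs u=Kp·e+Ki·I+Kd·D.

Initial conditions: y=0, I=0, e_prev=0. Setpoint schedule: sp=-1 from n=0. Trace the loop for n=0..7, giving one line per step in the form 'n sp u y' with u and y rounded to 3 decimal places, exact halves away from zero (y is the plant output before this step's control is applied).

(exact arithmetic carried between steps; '≈' marks a value shown rounded to 6 d.p. or computed from one; I and e_prev carry over from the previous line; the table rounds u and y to 3 d.p., halves away from zero)
n=0: y=0, sp=-1, e=sp−y=-1; I=-1, D=e−e_prev=-1; u=1·(-1)+1/4·(-1)+1/2·(-1)=-1.75; next y=-1/10·0+1/4·(-1.75)=-0.4375
n=1: y=-0.4375, sp=-1, e=sp−y=-0.5625; I=-1.5625, D=e−e_prev=0.4375; u=1·(-0.5625)+1/4·(-1.5625)+1/2·0.4375=-0.734375; next y=-1/10·(-0.4375)+1/4·(-0.734375)≈-0.139844
n=2: y≈-0.139844, sp=-1, e=sp−y≈-0.860156; I≈-2.422656, D=e−e_prev≈-0.297656; u=1·(-0.860156)+1/4·(-2.422656)+1/2·(-0.297656)≈-1.614648; next y=-1/10·(-0.139844)+1/4·(-1.614648)≈-0.389678
n=3: y≈-0.389678, sp=-1, e=sp−y≈-0.610322; I≈-3.032979, D=e−e_prev≈0.249834; u=1·(-0.610322)+1/4·(-3.032979)+1/2·0.249834≈-1.243650; next y=-1/10·(-0.389678)+1/4·(-1.243650)≈-0.271945
n=4: y≈-0.271945, sp=-1, e=sp−y≈-0.728055; I≈-3.761034, D=e−e_prev≈-0.117733; u=1·(-0.728055)+1/4·(-3.761034)+1/2·(-0.117733)≈-1.727180; next y=-1/10·(-0.271945)+1/4·(-1.727180)≈-0.404601
n=5: y≈-0.404601, sp=-1, e=sp−y≈-0.595399; I≈-4.356433, D=e−e_prev≈0.132656; u=1·(-0.595399)+1/4·(-4.356433)+1/2·0.132656≈-1.618180; next y=-1/10·(-0.404601)+1/4·(-1.618180)≈-0.364085
n=6: y≈-0.364085, sp=-1, e=sp−y≈-0.635915; I≈-4.992348, D=e−e_prev≈-0.040516; u=1·(-0.635915)+1/4·(-4.992348)+1/2·(-0.040516)≈-1.904260; next y=-1/10·(-0.364085)+1/4·(-1.904260)≈-0.439657
n=7: y≈-0.439657, sp=-1, e=sp−y≈-0.560343; I≈-5.552692, D=e−e_prev≈0.075572; u=1·(-0.560343)+1/4·(-5.552692)+1/2·0.075572≈-1.910731; next y=-1/10·(-0.439657)+1/4·(-1.910731)≈-0.433717

0 -1 -1.750 0.000
1 -1 -0.734 -0.438
2 -1 -1.615 -0.140
3 -1 -1.244 -0.390
4 -1 -1.727 -0.272
5 -1 -1.618 -0.405
6 -1 -1.904 -0.364
7 -1 -1.911 -0.440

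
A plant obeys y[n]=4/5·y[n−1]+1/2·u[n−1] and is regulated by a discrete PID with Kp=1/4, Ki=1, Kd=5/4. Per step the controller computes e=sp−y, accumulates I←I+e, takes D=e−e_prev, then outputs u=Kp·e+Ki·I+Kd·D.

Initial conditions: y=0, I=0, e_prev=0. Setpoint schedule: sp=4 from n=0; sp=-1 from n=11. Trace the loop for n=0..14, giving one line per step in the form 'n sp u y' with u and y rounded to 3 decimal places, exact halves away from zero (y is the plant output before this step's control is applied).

0 4 10.000 0.000
1 4 -3.500 5.000
2 4 8.625 2.250
3 4 -2.719 6.113
4 4 6.452 3.531
5 4 -2.606 6.050
6 4 4.776 3.537
7 4 -2.104 5.218
8 4 4.018 3.122
9 4 -1.185 4.507
10 4 3.773 3.013
11 -1 -12.817 4.297
12 -1 7.911 -2.971
13 -1 -10.577 1.579
14 -1 6.542 -4.026

(exact arithmetic carried between steps; '≈' marks a value shown rounded to 6 d.p. or computed from one; I and e_prev carry over from the previous line; the table rounds u and y to 3 d.p., halves away from zero)
n=0: y=0, sp=4, e=sp−y=4; I=4, D=e−e_prev=4; u=1/4·4+1·4+5/4·4=10; next y=4/5·0+1/2·10=5
n=1: y=5, sp=4, e=sp−y=-1; I=3, D=e−e_prev=-5; u=1/4·(-1)+1·3+5/4·(-5)=-3.5; next y=4/5·5+1/2·(-3.5)=2.25
n=2: y=2.25, sp=4, e=sp−y=1.75; I=4.75, D=e−e_prev=2.75; u=1/4·1.75+1·4.75+5/4·2.75=8.625; next y=4/5·2.25+1/2·8.625=6.1125
n=3: y=6.1125, sp=4, e=sp−y=-2.1125; I=2.6375, D=e−e_prev=-3.8625; u=1/4·(-2.1125)+1·2.6375+5/4·(-3.8625)=-2.71875; next y=4/5·6.1125+1/2·(-2.71875)=3.530625
n=4: y=3.530625, sp=4, e=sp−y=0.469375; I=3.106875, D=e−e_prev=2.581875; u=1/4·0.469375+1·3.106875+5/4·2.581875≈6.451563; next y=4/5·3.530625+1/2·6.451563≈6.050281
n=5: y≈6.050281, sp=4, e=sp−y≈-2.050281; I≈1.056594, D=e−e_prev≈-2.519656; u=1/4·(-2.050281)+1·1.056594+5/4·(-2.519656)≈-2.605547; next y=4/5·6.050281+1/2·(-2.605547)≈3.537452
n=6: y≈3.537452, sp=4, e=sp−y≈0.462548; I≈1.519142, D=e−e_prev≈2.512830; u=1/4·0.462548+1·1.519142+5/4·2.512830≈4.775816; next y=4/5·3.537452+1/2·4.775816≈5.217869
n=7: y≈5.217869, sp=4, e=sp−y≈-1.217869; I≈0.301273, D=e−e_prev≈-1.680418; u=1/4·(-1.217869)+1·0.301273+5/4·(-1.680418)≈-2.103717; next y=4/5·5.217869+1/2·(-2.103717)≈3.122437
n=8: y≈3.122437, sp=4, e=sp−y≈0.877563; I≈1.178836, D=e−e_prev≈2.095432; u=1/4·0.877563+1·1.178836+5/4·2.095432≈4.017517; next y=4/5·3.122437+1/2·4.017517≈4.506708
n=9: y≈4.506708, sp=4, e=sp−y≈-0.506708; I≈0.672128, D=e−e_prev≈-1.384271; u=1/4·(-0.506708)+1·0.672128+5/4·(-1.384271)≈-1.184888; next y=4/5·4.506708+1/2·(-1.184888)≈3.012922
n=10: y≈3.012922, sp=4, e=sp−y≈0.987078; I≈1.659205, D=e−e_prev≈1.493786; u=1/4·0.987078+1·1.659205+5/4·1.493786≈3.773207; next y=4/5·3.012922+1/2·3.773207≈4.296941
n=11: y≈4.296941, sp=-1, e=sp−y≈-5.296941; I≈-3.637736, D=e−e_prev≈-6.284019; u=1/4·(-5.296941)+1·(-3.637736)+5/4·(-6.284019)≈-12.816995; next y=4/5·4.296941+1/2·(-12.816995)≈-2.970944
n=12: y≈-2.970944, sp=-1, e=sp−y≈1.970944; I≈-1.666792, D=e−e_prev≈7.267886; u=1/4·1.970944+1·(-1.666792)+5/4·7.267886≈7.910802; next y=4/5·(-2.970944)+1/2·7.910802≈1.578645
n=13: y≈1.578645, sp=-1, e=sp−y≈-2.578645; I≈-4.245437, D=e−e_prev≈-4.549590; u=1/4·(-2.578645)+1·(-4.245437)+5/4·(-4.549590)≈-10.577085; next y=4/5·1.578645+1/2·(-10.577085)≈-4.025626
n=14: y≈-4.025626, sp=-1, e=sp−y≈3.025626; I≈-1.219810, D=e−e_prev≈5.604272; u=1/4·3.025626+1·(-1.219810)+5/4·5.604272≈6.541936; next y=4/5·(-4.025626)+1/2·6.541936≈0.050467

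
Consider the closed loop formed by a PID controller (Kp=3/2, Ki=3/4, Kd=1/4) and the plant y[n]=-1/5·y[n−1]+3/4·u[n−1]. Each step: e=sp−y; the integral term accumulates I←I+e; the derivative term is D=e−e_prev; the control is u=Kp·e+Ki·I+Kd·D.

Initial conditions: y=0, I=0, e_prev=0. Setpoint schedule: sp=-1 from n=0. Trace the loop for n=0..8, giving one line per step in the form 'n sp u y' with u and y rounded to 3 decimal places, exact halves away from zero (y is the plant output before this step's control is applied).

(exact arithmetic carried between steps; '≈' marks a value shown rounded to 6 d.p. or computed from one; I and e_prev carry over from the previous line; the table rounds u and y to 3 d.p., halves away from zero)
n=0: y=0, sp=-1, e=sp−y=-1; I=-1, D=e−e_prev=-1; u=3/2·(-1)+3/4·(-1)+1/4·(-1)=-2.5; next y=-1/5·0+3/4·(-2.5)=-1.875
n=1: y=-1.875, sp=-1, e=sp−y=0.875; I=-0.125, D=e−e_prev=1.875; u=3/2·0.875+3/4·(-0.125)+1/4·1.875=1.6875; next y=-1/5·(-1.875)+3/4·1.6875=1.640625
n=2: y=1.640625, sp=-1, e=sp−y=-2.640625; I=-2.765625, D=e−e_prev=-3.515625; u=3/2·(-2.640625)+3/4·(-2.765625)+1/4·(-3.515625)≈-6.914063; next y=-1/5·1.640625+3/4·(-6.914063)≈-5.513672
n=3: y≈-5.513672, sp=-1, e=sp−y≈4.513672; I≈1.748047, D=e−e_prev≈7.154297; u=3/2·4.513672+3/4·1.748047+1/4·7.154297≈9.870117; next y=-1/5·(-5.513672)+3/4·9.870117≈8.505322
n=4: y≈8.505322, sp=-1, e=sp−y≈-9.505322; I≈-7.757275, D=e−e_prev≈-14.018994; u=3/2·(-9.505322)+3/4·(-7.757275)+1/4·(-14.018994)≈-23.580688; next y=-1/5·8.505322+3/4·(-23.580688)≈-19.386581
n=5: y≈-19.386581, sp=-1, e=sp−y≈18.386581; I≈10.629305, D=e−e_prev≈27.891903; u=3/2·18.386581+3/4·10.629305+1/4·27.891903≈42.524826; next y=-1/5·(-19.386581)+3/4·42.524826≈35.770936
n=6: y≈35.770936, sp=-1, e=sp−y≈-36.770936; I≈-26.141630, D=e−e_prev≈-55.157517; u=3/2·(-36.770936)+3/4·(-26.141630)+1/4·(-55.157517)≈-88.552005; next y=-1/5·35.770936+3/4·(-88.552005)≈-73.568191
n=7: y≈-73.568191, sp=-1, e=sp−y≈72.568191; I≈46.426561, D=e−e_prev≈109.339127; u=3/2·72.568191+3/4·46.426561+1/4·109.339127≈171.006989; next y=-1/5·(-73.568191)+3/4·171.006989≈142.968880
n=8: y≈142.968880, sp=-1, e=sp−y≈-143.968880; I≈-97.542319, D=e−e_prev≈-216.537071; u=3/2·(-143.968880)+3/4·(-97.542319)+1/4·(-216.537071)≈-343.244327; next y=-1/5·142.968880+3/4·(-343.244327)≈-286.027022

0 -1 -2.500 0.000
1 -1 1.688 -1.875
2 -1 -6.914 1.641
3 -1 9.870 -5.514
4 -1 -23.581 8.505
5 -1 42.525 -19.387
6 -1 -88.552 35.771
7 -1 171.007 -73.568
8 -1 -343.244 142.969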